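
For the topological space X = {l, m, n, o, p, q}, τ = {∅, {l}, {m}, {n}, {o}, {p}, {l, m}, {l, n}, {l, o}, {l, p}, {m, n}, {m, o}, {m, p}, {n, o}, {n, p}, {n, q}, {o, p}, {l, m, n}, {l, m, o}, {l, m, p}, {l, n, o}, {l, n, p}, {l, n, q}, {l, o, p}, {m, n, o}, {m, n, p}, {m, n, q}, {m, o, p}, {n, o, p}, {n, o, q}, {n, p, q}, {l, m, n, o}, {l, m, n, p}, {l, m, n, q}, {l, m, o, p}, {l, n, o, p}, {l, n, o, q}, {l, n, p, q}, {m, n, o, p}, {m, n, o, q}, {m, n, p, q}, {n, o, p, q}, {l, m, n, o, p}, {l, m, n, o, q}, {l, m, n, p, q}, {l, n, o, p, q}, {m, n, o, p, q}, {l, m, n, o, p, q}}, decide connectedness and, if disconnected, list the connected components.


(X, τ) is disconnected; components = [{l}, {m}, {o}, {p}, {n, q}].

Find clopen sets (U ∈ τ with X ∖ U ∈ τ):
  U = ∅, X ∖ U = {l, m, n, o, p, q} — both open, so U is clopen.
  U = {l}, X ∖ U = {m, n, o, p, q} — both open, so U is clopen.
  U = {m}, X ∖ U = {l, n, o, p, q} — both open, so U is clopen.
  U = {o}, X ∖ U = {l, m, n, p, q} — both open, so U is clopen.
  U = {p}, X ∖ U = {l, m, n, o, q} — both open, so U is clopen.
  U = {l, m}, X ∖ U = {n, o, p, q} — both open, so U is clopen.
  U = {l, o}, X ∖ U = {m, n, p, q} — both open, so U is clopen.
  U = {l, p}, X ∖ U = {m, n, o, q} — both open, so U is clopen.
  U = {m, o}, X ∖ U = {l, n, p, q} — both open, so U is clopen.
  U = {m, p}, X ∖ U = {l, n, o, q} — both open, so U is clopen.
  U = {n, q}, X ∖ U = {l, m, o, p} — both open, so U is clopen.
  U = {o, p}, X ∖ U = {l, m, n, q} — both open, so U is clopen.
  U = {l, m, o}, X ∖ U = {n, p, q} — both open, so U is clopen.
  U = {l, m, p}, X ∖ U = {n, o, q} — both open, so U is clopen.
  U = {l, n, q}, X ∖ U = {m, o, p} — both open, so U is clopen.
  U = {l, o, p}, X ∖ U = {m, n, q} — both open, so U is clopen.
  U = {m, n, q}, X ∖ U = {l, o, p} — both open, so U is clopen.
  U = {m, o, p}, X ∖ U = {l, n, q} — both open, so U is clopen.
  U = {n, o, q}, X ∖ U = {l, m, p} — both open, so U is clopen.
  U = {n, p, q}, X ∖ U = {l, m, o} — both open, so U is clopen.
  U = {l, m, n, q}, X ∖ U = {o, p} — both open, so U is clopen.
  U = {l, m, o, p}, X ∖ U = {n, q} — both open, so U is clopen.
  U = {l, n, o, q}, X ∖ U = {m, p} — both open, so U is clopen.
  U = {l, n, p, q}, X ∖ U = {m, o} — both open, so U is clopen.
  U = {m, n, o, q}, X ∖ U = {l, p} — both open, so U is clopen.
  U = {m, n, p, q}, X ∖ U = {l, o} — both open, so U is clopen.
  U = {n, o, p, q}, X ∖ U = {l, m} — both open, so U is clopen.
  U = {l, m, n, o, q}, X ∖ U = {p} — both open, so U is clopen.
  U = {l, m, n, p, q}, X ∖ U = {o} — both open, so U is clopen.
  U = {l, n, o, p, q}, X ∖ U = {m} — both open, so U is clopen.
  U = {m, n, o, p, q}, X ∖ U = {l} — both open, so U is clopen.
  U = {l, m, n, o, p, q}, X ∖ U = ∅ — both open, so U is clopen.
Nontrivial clopen(s) exist: e.g. {l, m, n, p, q}. So (X, τ) is disconnected.
Compute connected components by grouping points that agree on all clopens:
  component: {l}
  component: {m}
  component: {o}
  component: {p}
  component: {n, q}


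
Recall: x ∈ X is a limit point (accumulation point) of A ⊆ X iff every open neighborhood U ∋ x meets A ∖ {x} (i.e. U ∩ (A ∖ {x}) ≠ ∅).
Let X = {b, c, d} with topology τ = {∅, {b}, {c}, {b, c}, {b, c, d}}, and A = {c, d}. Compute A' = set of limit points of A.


A' = {d}

For each x ∈ X, list the open sets U ∈ τ with x ∈ U, then check whether U ∩ (A ∖ {x}) ≠ ∅ for every such U.
  x = b: open {b} ∋ x has {b} ∩ (A ∖ {b}) = ∅, so x is NOT a limit point.
  x = c: open {c} ∋ x has {c} ∩ (A ∖ {c}) = ∅, so x is NOT a limit point.
  x = d: opens ∋ x are {b, c, d}; each meets A ∖ {d}, so x IS a limit point.
Collecting: A' = {d}.


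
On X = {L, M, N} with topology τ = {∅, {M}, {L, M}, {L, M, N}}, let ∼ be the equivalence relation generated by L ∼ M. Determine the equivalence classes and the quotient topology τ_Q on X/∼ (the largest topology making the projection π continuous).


X/∼ = {[L=M], [N]}; |τ_Q| = 3.

Equivalence classes: [L=M], [N].
Quotient map π: X → X/∼ sends L ↦ [L=M], M ↦ [L=M], N ↦ [N].
For each subset V ⊆ X/∼, compute π^{-1}(V) ⊆ X and check whether π^{-1}(V) ∈ τ. V is open in τ_Q iff π^{-1}(V) ∈ τ.
  V = {}: π^{-1}(V) = ∅ ∈ τ ✓.
  V = {[L=M]}: π^{-1}(V) = {L, M} ∈ τ ✓.
  V = {[N]}: π^{-1}(V) = {N} ∉ τ ✗.
  V = {[L=M], [N]}: π^{-1}(V) = {L, M, N} ∈ τ ✓.
Open sets in the quotient: τ_Q = {{}, {[L=M]}, {[L=M], [N]}} (3 elements).


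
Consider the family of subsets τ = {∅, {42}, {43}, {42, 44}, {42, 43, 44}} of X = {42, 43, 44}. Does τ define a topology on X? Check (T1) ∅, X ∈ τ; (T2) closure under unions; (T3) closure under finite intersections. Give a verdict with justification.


τ is NOT a topology on X.

Axiom (T1): ∅ ∈ τ? Yes; X ∈ τ? Yes.
Axiom (T2/T3): check pairwise unions and intersections of members of τ.
Counterexample for (T2): {42} ∪ {43} = {42, 43} ∉ τ. Therefore τ is NOT a topology.


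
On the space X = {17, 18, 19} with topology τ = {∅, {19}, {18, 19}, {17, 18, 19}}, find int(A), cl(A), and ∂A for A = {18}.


int(A) = ∅, cl(A) = {17, 18}, ∂A = {17, 18}.

Closed sets in (X, τ) are complements of opens:
  closed(X, τ) = {∅, {17}, {17, 18}, {17, 18, 19}}.
int(A) = ⋃ {U ∈ τ : U ⊆ A}. Opens contained in A: ∅.
Taking the union of these: int(A) = ∅.
cl(A) = ⋂ {C closed : A ⊆ C}. Closed sets containing A: {17, 18}, {17, 18, 19}.
Intersecting these: cl(A) = {17, 18}.
∂A = cl(A) ∖ int(A) = {17, 18} ∖ ∅ = {17, 18}.


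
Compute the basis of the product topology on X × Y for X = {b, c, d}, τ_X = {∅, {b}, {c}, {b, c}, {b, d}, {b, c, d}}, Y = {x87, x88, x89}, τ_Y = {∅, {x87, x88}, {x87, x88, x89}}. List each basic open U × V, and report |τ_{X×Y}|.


Basis B = {∅ × ∅, {b} × {x87, x88}, {c} × {x87, x88}, {b} × {x87, x88, x89}, {c} × {x87, x88, x89}, {b, c} × {x87, x88}, {b, d} × {x87, x88}, {b, c} × {x87, x88, x89}, {b, d} × {x87, x88, x89}, {b, c, d} × {x87, x88}, {b, c, d} × {x87, x88, x89}}; |τ_{X×Y}| = 18.

Enumerate products U × V with U ∈ τ_X, V ∈ τ_Y (deduplicated):
  ∅ × ∅ = {} (∅)
  {b} × {x87, x88} = {(b,x87), (b,x88)}
  {c} × {x87, x88} = {(c,x87), (c,x88)}
  {b} × {x87, x88, x89} = {(b,x87), (b,x88), (b,x89)}
  {c} × {x87, x88, x89} = {(c,x87), (c,x88), (c,x89)}
  {b, c} × {x87, x88} = {(b,x87), (b,x88), (c,x87), (c,x88)}
  {b, d} × {x87, x88} = {(b,x87), (b,x88), (d,x87), (d,x88)}
  {b, c} × {x87, x88, x89} = {(b,x87), (b,x88), (b,x89), (c,x87), (c,x88), (c,x89)}
  {b, d} × {x87, x88, x89} = {(b,x87), (b,x88), (b,x89), (d,x87), (d,x88), (d,x89)}
  {b, c, d} × {x87, x88} = {(b,x87), (b,x88), (c,x87), (c,x88), (d,x87), (d,x88)}
  {b, c, d} × {x87, x88, x89} = {(b,x87), (b,x88), (b,x89), (c,x87), (c,x88), (c,x89), (d,x87), (d,x88), (d,x89)}
These 11 distinct sets form the basis B.
Close under arbitrary unions to get τ_{X×Y}; counting gives |τ_{X×Y}| = 18.


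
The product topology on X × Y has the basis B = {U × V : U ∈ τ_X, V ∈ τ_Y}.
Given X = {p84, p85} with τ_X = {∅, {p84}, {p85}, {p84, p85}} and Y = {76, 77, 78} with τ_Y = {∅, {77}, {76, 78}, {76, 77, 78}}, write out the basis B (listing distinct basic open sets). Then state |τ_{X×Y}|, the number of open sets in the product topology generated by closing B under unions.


Basis B = {∅ × ∅, {p84} × {77}, {p85} × {77}, {p84} × {76, 78}, {p84, p85} × {77}, {p85} × {76, 78}, {p84} × {76, 77, 78}, {p85} × {76, 77, 78}, {p84, p85} × {76, 78}, {p84, p85} × {76, 77, 78}}; |τ_{X×Y}| = 16.

Enumerate products U × V with U ∈ τ_X, V ∈ τ_Y (deduplicated):
  ∅ × ∅ = {} (∅)
  {p84} × {77} = {(p84,77)}
  {p85} × {77} = {(p85,77)}
  {p84} × {76, 78} = {(p84,76), (p84,78)}
  {p84, p85} × {77} = {(p84,77), (p85,77)}
  {p85} × {76, 78} = {(p85,76), (p85,78)}
  {p84} × {76, 77, 78} = {(p84,76), (p84,77), (p84,78)}
  {p85} × {76, 77, 78} = {(p85,76), (p85,77), (p85,78)}
  {p84, p85} × {76, 78} = {(p84,76), (p84,78), (p85,76), (p85,78)}
  {p84, p85} × {76, 77, 78} = {(p84,76), (p84,77), (p84,78), (p85,76), (p85,77), (p85,78)}
These 10 distinct sets form the basis B.
Close under arbitrary unions to get τ_{X×Y}; counting gives |τ_{X×Y}| = 16.


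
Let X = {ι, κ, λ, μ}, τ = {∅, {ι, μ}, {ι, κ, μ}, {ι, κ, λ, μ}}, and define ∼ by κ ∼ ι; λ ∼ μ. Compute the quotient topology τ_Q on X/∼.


X/∼ = {[ι=κ], [λ=μ]}; |τ_Q| = 2.

Equivalence classes: [ι=κ], [λ=μ].
Quotient map π: X → X/∼ sends ι ↦ [ι=κ], κ ↦ [ι=κ], λ ↦ [λ=μ], μ ↦ [λ=μ].
For each subset V ⊆ X/∼, compute π^{-1}(V) ⊆ X and check whether π^{-1}(V) ∈ τ. V is open in τ_Q iff π^{-1}(V) ∈ τ.
  V = {}: π^{-1}(V) = ∅ ∈ τ ✓.
  V = {[ι=κ]}: π^{-1}(V) = {ι, κ} ∉ τ ✗.
  V = {[λ=μ]}: π^{-1}(V) = {λ, μ} ∉ τ ✗.
  V = {[ι=κ], [λ=μ]}: π^{-1}(V) = {ι, κ, λ, μ} ∈ τ ✓.
Open sets in the quotient: τ_Q = {{}, {[ι=κ], [λ=μ]}} (2 elements).


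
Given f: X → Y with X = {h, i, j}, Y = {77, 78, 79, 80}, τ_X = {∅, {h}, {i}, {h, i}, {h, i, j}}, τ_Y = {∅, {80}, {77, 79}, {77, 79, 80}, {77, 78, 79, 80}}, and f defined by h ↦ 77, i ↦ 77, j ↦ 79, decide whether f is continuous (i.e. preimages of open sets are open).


f IS continuous.

Compute f^{-1}(U) for each U ∈ τ_Y:
  U = ∅: f^{-1}(U) = ∅ ∈ τ_X ✓.
  U = {80}: f^{-1}(U) = ∅ ∈ τ_X ✓.
  U = {77, 79}: f^{-1}(U) = {h, i, j} ∈ τ_X ✓.
  U = {77, 79, 80}: f^{-1}(U) = {h, i, j} ∈ τ_X ✓.
  U = {77, 78, 79, 80}: f^{-1}(U) = {h, i, j} ∈ τ_X ✓.
Every preimage lies in τ_X, so f IS continuous.


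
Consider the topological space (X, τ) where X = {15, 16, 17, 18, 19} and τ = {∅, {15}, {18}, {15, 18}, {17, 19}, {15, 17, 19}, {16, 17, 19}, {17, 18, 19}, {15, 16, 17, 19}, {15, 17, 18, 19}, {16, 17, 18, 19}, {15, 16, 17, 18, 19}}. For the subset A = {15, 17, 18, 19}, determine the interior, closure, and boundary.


int(A) = {15, 17, 18, 19}, cl(A) = {15, 16, 17, 18, 19}, ∂A = {16}.

Closed sets in (X, τ) are complements of opens:
  closed(X, τ) = {∅, {15}, {16}, {18}, {15, 16}, {15, 18}, {16, 18}, {15, 16, 18}, {16, 17, 19}, {15, 16, 17, 19}, {16, 17, 18, 19}, {15, 16, 17, 18, 19}}.
int(A) = ⋃ {U ∈ τ : U ⊆ A}. Opens contained in A: ∅, {15}, {18}, {15, 18}, {17, 19}, {15, 17, 19}, {17, 18, 19}, {15, 17, 18, 19}.
Taking the union of these: int(A) = {15, 17, 18, 19}.
cl(A) = ⋂ {C closed : A ⊆ C}. Closed sets containing A: {15, 16, 17, 18, 19}.
Intersecting these: cl(A) = {15, 16, 17, 18, 19}.
∂A = cl(A) ∖ int(A) = {15, 16, 17, 18, 19} ∖ {15, 17, 18, 19} = {16}.


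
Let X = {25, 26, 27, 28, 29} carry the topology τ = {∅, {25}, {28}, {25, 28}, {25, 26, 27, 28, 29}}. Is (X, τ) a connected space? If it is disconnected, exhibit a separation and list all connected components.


(X, τ) is connected.

Find clopen sets (U ∈ τ with X ∖ U ∈ τ):
  U = ∅, X ∖ U = {25, 26, 27, 28, 29} — both open, so U is clopen.
  U = {25, 26, 27, 28, 29}, X ∖ U = ∅ — both open, so U is clopen.
Only trivial clopens (∅ and X) exist, so (X, τ) is connected.
Compute connected components by grouping points that agree on all clopens:
  component: {25, 26, 27, 28, 29}


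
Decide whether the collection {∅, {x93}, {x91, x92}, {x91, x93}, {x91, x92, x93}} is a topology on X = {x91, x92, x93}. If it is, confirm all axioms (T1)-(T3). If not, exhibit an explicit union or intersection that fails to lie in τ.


τ is NOT a topology on X.

Axiom (T1): ∅ ∈ τ? Yes; X ∈ τ? Yes.
Axiom (T2/T3): check pairwise unions and intersections of members of τ.
Counterexample for (T3): {x91, x92} ∩ {x91, x93} = {x91} ∉ τ. Therefore τ is NOT a topology.


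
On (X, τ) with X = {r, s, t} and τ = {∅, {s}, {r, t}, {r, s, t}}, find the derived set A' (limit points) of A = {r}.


A' = {t}

For each x ∈ X, list the open sets U ∈ τ with x ∈ U, then check whether U ∩ (A ∖ {x}) ≠ ∅ for every such U.
  x = r: open {r, t} ∋ x has {r, t} ∩ (A ∖ {r}) = ∅, so x is NOT a limit point.
  x = s: open {s} ∋ x has {s} ∩ (A ∖ {s}) = ∅, so x is NOT a limit point.
  x = t: opens ∋ x are {r, t}, {r, s, t}; each meets A ∖ {t}, so x IS a limit point.
Collecting: A' = {t}.


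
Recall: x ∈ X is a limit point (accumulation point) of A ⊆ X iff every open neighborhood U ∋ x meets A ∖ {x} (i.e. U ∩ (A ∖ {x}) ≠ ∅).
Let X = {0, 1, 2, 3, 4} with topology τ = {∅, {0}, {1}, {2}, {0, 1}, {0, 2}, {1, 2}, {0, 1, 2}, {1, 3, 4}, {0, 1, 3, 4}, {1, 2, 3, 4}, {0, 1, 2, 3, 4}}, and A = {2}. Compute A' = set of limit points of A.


A' = ∅

For each x ∈ X, list the open sets U ∈ τ with x ∈ U, then check whether U ∩ (A ∖ {x}) ≠ ∅ for every such U.
  x = 0: open {0} ∋ x has {0} ∩ (A ∖ {0}) = ∅, so x is NOT a limit point.
  x = 1: open {1} ∋ x has {1} ∩ (A ∖ {1}) = ∅, so x is NOT a limit point.
  x = 2: open {2} ∋ x has {2} ∩ (A ∖ {2}) = ∅, so x is NOT a limit point.
  x = 3: open {1, 3, 4} ∋ x has {1, 3, 4} ∩ (A ∖ {3}) = ∅, so x is NOT a limit point.
  x = 4: open {1, 3, 4} ∋ x has {1, 3, 4} ∩ (A ∖ {4}) = ∅, so x is NOT a limit point.
Collecting: A' = ∅.


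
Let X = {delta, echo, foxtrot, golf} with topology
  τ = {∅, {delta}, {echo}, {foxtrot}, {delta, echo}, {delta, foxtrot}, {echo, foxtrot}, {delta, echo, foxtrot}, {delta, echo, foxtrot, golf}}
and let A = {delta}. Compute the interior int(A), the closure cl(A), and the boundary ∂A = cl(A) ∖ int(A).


int(A) = {delta}, cl(A) = {delta, golf}, ∂A = {golf}.

Closed sets in (X, τ) are complements of opens:
  closed(X, τ) = {∅, {golf}, {delta, golf}, {echo, golf}, {foxtrot, golf}, {delta, echo, golf}, {delta, foxtrot, golf}, {echo, foxtrot, golf}, {delta, echo, foxtrot, golf}}.
int(A) = ⋃ {U ∈ τ : U ⊆ A}. Opens contained in A: ∅, {delta}.
Taking the union of these: int(A) = {delta}.
cl(A) = ⋂ {C closed : A ⊆ C}. Closed sets containing A: {delta, golf}, {delta, echo, golf}, {delta, foxtrot, golf}, {delta, echo, foxtrot, golf}.
Intersecting these: cl(A) = {delta, golf}.
∂A = cl(A) ∖ int(A) = {delta, golf} ∖ {delta} = {golf}.


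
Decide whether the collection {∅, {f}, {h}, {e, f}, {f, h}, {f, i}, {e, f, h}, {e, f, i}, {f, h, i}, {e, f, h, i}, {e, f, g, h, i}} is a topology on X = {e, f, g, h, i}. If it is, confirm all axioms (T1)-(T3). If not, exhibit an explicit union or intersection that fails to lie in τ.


τ IS a topology on X.

Axiom (T1): ∅ ∈ τ? Yes; X ∈ τ? Yes.
Axiom (T2/T3): check pairwise unions and intersections of members of τ.
All pairwise intersections and unions checked — each lies in τ. Therefore τ satisfies (T1), (T2), (T3): it IS a topology on X.


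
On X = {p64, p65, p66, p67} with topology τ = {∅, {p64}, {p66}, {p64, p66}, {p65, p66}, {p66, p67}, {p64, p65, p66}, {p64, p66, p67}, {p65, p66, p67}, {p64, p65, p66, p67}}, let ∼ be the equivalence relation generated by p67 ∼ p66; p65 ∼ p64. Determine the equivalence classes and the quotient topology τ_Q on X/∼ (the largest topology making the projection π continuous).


X/∼ = {[p64=p65], [p66=p67]}; |τ_Q| = 3.

Equivalence classes: [p64=p65], [p66=p67].
Quotient map π: X → X/∼ sends p64 ↦ [p64=p65], p65 ↦ [p64=p65], p66 ↦ [p66=p67], p67 ↦ [p66=p67].
For each subset V ⊆ X/∼, compute π^{-1}(V) ⊆ X and check whether π^{-1}(V) ∈ τ. V is open in τ_Q iff π^{-1}(V) ∈ τ.
  V = {}: π^{-1}(V) = ∅ ∈ τ ✓.
  V = {[p64=p65]}: π^{-1}(V) = {p64, p65} ∉ τ ✗.
  V = {[p66=p67]}: π^{-1}(V) = {p66, p67} ∈ τ ✓.
  V = {[p64=p65], [p66=p67]}: π^{-1}(V) = {p64, p65, p66, p67} ∈ τ ✓.
Open sets in the quotient: τ_Q = {{}, {[p66=p67]}, {[p64=p65], [p66=p67]}} (3 elements).


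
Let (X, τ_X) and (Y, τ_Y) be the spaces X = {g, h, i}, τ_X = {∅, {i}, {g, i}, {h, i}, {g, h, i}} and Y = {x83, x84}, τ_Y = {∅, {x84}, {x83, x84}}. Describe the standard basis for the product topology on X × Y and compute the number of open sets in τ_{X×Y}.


Basis B = {∅ × ∅, {i} × {x84}, {g, i} × {x84}, {h, i} × {x84}, {i} × {x83, x84}, {g, h, i} × {x84}, {g, i} × {x83, x84}, {h, i} × {x83, x84}, {g, h, i} × {x83, x84}}; |τ_{X×Y}| = 14.

Enumerate products U × V with U ∈ τ_X, V ∈ τ_Y (deduplicated):
  ∅ × ∅ = {} (∅)
  {i} × {x84} = {(i,x84)}
  {g, i} × {x84} = {(g,x84), (i,x84)}
  {h, i} × {x84} = {(h,x84), (i,x84)}
  {i} × {x83, x84} = {(i,x83), (i,x84)}
  {g, h, i} × {x84} = {(g,x84), (h,x84), (i,x84)}
  {g, i} × {x83, x84} = {(g,x83), (g,x84), (i,x83), (i,x84)}
  {h, i} × {x83, x84} = {(h,x83), (h,x84), (i,x83), (i,x84)}
  {g, h, i} × {x83, x84} = {(g,x83), (g,x84), (h,x83), (h,x84), (i,x83), (i,x84)}
These 9 distinct sets form the basis B.
Close under arbitrary unions to get τ_{X×Y}; counting gives |τ_{X×Y}| = 14.


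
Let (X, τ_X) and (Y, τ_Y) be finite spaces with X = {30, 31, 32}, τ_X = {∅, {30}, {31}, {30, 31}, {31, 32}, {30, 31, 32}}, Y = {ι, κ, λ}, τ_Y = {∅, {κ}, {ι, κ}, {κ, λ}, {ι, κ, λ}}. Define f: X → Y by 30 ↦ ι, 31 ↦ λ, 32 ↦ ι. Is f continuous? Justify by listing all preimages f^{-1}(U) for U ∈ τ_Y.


f is NOT continuous.

Compute f^{-1}(U) for each U ∈ τ_Y:
  U = ∅: f^{-1}(U) = ∅ ∈ τ_X ✓.
  U = {κ}: f^{-1}(U) = ∅ ∈ τ_X ✓.
  U = {ι, κ}: f^{-1}(U) = {30, 32} ∉ τ_X ✗.
  U = {κ, λ}: f^{-1}(U) = {31} ∈ τ_X ✓.
  U = {ι, κ, λ}: f^{-1}(U) = {30, 31, 32} ∈ τ_X ✓.
Found U = {ι, κ} with f^{-1}(U) = {30, 32} not in τ_X. Therefore f is NOT continuous.


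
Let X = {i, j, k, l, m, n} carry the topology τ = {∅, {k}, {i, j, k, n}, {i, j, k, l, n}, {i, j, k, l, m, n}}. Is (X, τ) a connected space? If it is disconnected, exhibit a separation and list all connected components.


(X, τ) is connected.

Find clopen sets (U ∈ τ with X ∖ U ∈ τ):
  U = ∅, X ∖ U = {i, j, k, l, m, n} — both open, so U is clopen.
  U = {i, j, k, l, m, n}, X ∖ U = ∅ — both open, so U is clopen.
Only trivial clopens (∅ and X) exist, so (X, τ) is connected.
Compute connected components by grouping points that agree on all clopens:
  component: {i, j, k, l, m, n}


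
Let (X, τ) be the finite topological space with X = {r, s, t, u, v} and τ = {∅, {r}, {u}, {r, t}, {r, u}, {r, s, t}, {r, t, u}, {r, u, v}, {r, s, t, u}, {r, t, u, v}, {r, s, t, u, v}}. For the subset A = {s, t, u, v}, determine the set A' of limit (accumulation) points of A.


A' = {s, v}

For each x ∈ X, list the open sets U ∈ τ with x ∈ U, then check whether U ∩ (A ∖ {x}) ≠ ∅ for every such U.
  x = r: open {r} ∋ x has {r} ∩ (A ∖ {r}) = ∅, so x is NOT a limit point.
  x = s: opens ∋ x are {r, s, t}, {r, s, t, u}, {r, s, t, u, v}; each meets A ∖ {s}, so x IS a limit point.
  x = t: open {r, t} ∋ x has {r, t} ∩ (A ∖ {t}) = ∅, so x is NOT a limit point.
  x = u: open {u} ∋ x has {u} ∩ (A ∖ {u}) = ∅, so x is NOT a limit point.
  x = v: opens ∋ x are {r, u, v}, {r, t, u, v}, {r, s, t, u, v}; each meets A ∖ {v}, so x IS a limit point.
Collecting: A' = {s, v}.


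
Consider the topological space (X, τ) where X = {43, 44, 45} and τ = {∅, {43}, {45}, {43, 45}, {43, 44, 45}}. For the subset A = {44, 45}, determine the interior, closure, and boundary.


int(A) = {45}, cl(A) = {44, 45}, ∂A = {44}.

Closed sets in (X, τ) are complements of opens:
  closed(X, τ) = {∅, {44}, {43, 44}, {44, 45}, {43, 44, 45}}.
int(A) = ⋃ {U ∈ τ : U ⊆ A}. Opens contained in A: ∅, {45}.
Taking the union of these: int(A) = {45}.
cl(A) = ⋂ {C closed : A ⊆ C}. Closed sets containing A: {44, 45}, {43, 44, 45}.
Intersecting these: cl(A) = {44, 45}.
∂A = cl(A) ∖ int(A) = {44, 45} ∖ {45} = {44}.


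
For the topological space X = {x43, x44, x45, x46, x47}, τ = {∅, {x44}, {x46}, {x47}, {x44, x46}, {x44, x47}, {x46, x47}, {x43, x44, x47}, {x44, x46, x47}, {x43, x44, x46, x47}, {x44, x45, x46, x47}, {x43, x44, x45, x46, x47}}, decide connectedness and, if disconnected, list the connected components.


(X, τ) is connected.

Find clopen sets (U ∈ τ with X ∖ U ∈ τ):
  U = ∅, X ∖ U = {x43, x44, x45, x46, x47} — both open, so U is clopen.
  U = {x43, x44, x45, x46, x47}, X ∖ U = ∅ — both open, so U is clopen.
Only trivial clopens (∅ and X) exist, so (X, τ) is connected.
Compute connected components by grouping points that agree on all clopens:
  component: {x43, x44, x45, x46, x47}


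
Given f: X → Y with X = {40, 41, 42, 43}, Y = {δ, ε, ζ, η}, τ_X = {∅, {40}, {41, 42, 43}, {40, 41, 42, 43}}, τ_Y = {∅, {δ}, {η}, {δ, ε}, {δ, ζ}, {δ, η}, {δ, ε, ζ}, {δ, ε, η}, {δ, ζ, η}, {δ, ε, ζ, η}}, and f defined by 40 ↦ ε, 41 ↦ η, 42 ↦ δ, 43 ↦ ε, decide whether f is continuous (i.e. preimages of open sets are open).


f is NOT continuous.

Compute f^{-1}(U) for each U ∈ τ_Y:
  U = ∅: f^{-1}(U) = ∅ ∈ τ_X ✓.
  U = {δ}: f^{-1}(U) = {42} ∉ τ_X ✗.
  U = {η}: f^{-1}(U) = {41} ∉ τ_X ✗.
  U = {δ, ε}: f^{-1}(U) = {40, 42, 43} ∉ τ_X ✗.
  U = {δ, ζ}: f^{-1}(U) = {42} ∉ τ_X ✗.
  U = {δ, η}: f^{-1}(U) = {41, 42} ∉ τ_X ✗.
  U = {δ, ε, ζ}: f^{-1}(U) = {40, 42, 43} ∉ τ_X ✗.
  U = {δ, ε, η}: f^{-1}(U) = {40, 41, 42, 43} ∈ τ_X ✓.
  U = {δ, ζ, η}: f^{-1}(U) = {41, 42} ∉ τ_X ✗.
  U = {δ, ε, ζ, η}: f^{-1}(U) = {40, 41, 42, 43} ∈ τ_X ✓.
Found U = {δ} with f^{-1}(U) = {42} not in τ_X. Therefore f is NOT continuous.


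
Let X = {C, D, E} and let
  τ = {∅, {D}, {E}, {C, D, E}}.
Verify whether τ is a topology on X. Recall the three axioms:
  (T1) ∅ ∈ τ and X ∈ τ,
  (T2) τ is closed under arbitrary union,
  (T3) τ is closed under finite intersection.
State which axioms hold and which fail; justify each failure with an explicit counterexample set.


τ is NOT a topology on X.

Axiom (T1): ∅ ∈ τ? Yes; X ∈ τ? Yes.
Axiom (T2/T3): check pairwise unions and intersections of members of τ.
Counterexample for (T2): {D} ∪ {E} = {D, E} ∉ τ. Therefore τ is NOT a topology.


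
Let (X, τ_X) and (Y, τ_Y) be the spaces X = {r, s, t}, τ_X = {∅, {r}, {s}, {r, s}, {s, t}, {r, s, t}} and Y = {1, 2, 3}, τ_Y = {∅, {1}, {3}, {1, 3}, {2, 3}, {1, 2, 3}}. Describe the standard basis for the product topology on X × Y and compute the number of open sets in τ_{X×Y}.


Basis B = {∅ × ∅, {r} × {1}, {r} × {3}, {s} × {1}, {s} × {3}, {r} × {1, 3}, {r, s} × {1}, {r} × {2, 3}, {r, s} × {3}, {s} × {1, 3}, {s, t} × {1}, {s} × {2, 3}, {s, t} × {3}, {r} × {1, 2, 3}, {r, s, t} × {1}, {r, s, t} × {3}, {s} × {1, 2, 3}, {r, s} × {1, 3}, {r, s} × {2, 3}, {s, t} × {1, 3}, {s, t} × {2, 3}, {r, s} × {1, 2, 3}, {r, s, t} × {1, 3}, {r, s, t} × {2, 3}, {s, t} × {1, 2, 3}, {r, s, t} × {1, 2, 3}}; |τ_{X×Y}| = 108.

Enumerate products U × V with U ∈ τ_X, V ∈ τ_Y (deduplicated):
  ∅ × ∅ = {} (∅)
  {r} × {1} = {(r,1)}
  {r} × {3} = {(r,3)}
  {s} × {1} = {(s,1)}
  {s} × {3} = {(s,3)}
  {r} × {1, 3} = {(r,1), (r,3)}
  {r, s} × {1} = {(r,1), (s,1)}
  {r} × {2, 3} = {(r,2), (r,3)}
  {r, s} × {3} = {(r,3), (s,3)}
  {s} × {1, 3} = {(s,1), (s,3)}
  {s, t} × {1} = {(s,1), (t,1)}
  {s} × {2, 3} = {(s,2), (s,3)}
  {s, t} × {3} = {(s,3), (t,3)}
  {r} × {1, 2, 3} = {(r,1), (r,2), (r,3)}
  {r, s, t} × {1} = {(r,1), (s,1), (t,1)}
  {r, s, t} × {3} = {(r,3), (s,3), (t,3)}
  {s} × {1, 2, 3} = {(s,1), (s,2), (s,3)}
  {r, s} × {1, 3} = {(r,1), (r,3), (s,1), (s,3)}
  {r, s} × {2, 3} = {(r,2), (r,3), (s,2), (s,3)}
  {s, t} × {1, 3} = {(s,1), (s,3), (t,1), (t,3)}
  {s, t} × {2, 3} = {(s,2), (s,3), (t,2), (t,3)}
  {r, s} × {1, 2, 3} = {(r,1), (r,2), (r,3), (s,1), (s,2), (s,3)}
  {r, s, t} × {1, 3} = {(r,1), (r,3), (s,1), (s,3), (t,1), (t,3)}
  {r, s, t} × {2, 3} = {(r,2), (r,3), (s,2), (s,3), (t,2), (t,3)}
  {s, t} × {1, 2, 3} = {(s,1), (s,2), (s,3), (t,1), (t,2), (t,3)}
  {r, s, t} × {1, 2, 3} = {(r,1), (r,2), (r,3), (s,1), (s,2), (s,3), (t,1), (t,2), (t,3)}
These 26 distinct sets form the basis B.
Close under arbitrary unions to get τ_{X×Y}; counting gives |τ_{X×Y}| = 108.


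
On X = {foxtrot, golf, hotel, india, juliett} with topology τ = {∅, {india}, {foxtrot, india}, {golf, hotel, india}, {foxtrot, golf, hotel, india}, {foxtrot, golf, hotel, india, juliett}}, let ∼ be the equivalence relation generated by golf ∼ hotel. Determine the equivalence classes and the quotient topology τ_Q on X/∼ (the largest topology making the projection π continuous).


X/∼ = {[foxtrot], [golf=hotel], [india], [juliett]}; |τ_Q| = 6.

Equivalence classes: [foxtrot], [golf=hotel], [india], [juliett].
Quotient map π: X → X/∼ sends foxtrot ↦ [foxtrot], golf ↦ [golf=hotel], hotel ↦ [golf=hotel], india ↦ [india], juliett ↦ [juliett].
For each subset V ⊆ X/∼, compute π^{-1}(V) ⊆ X and check whether π^{-1}(V) ∈ τ. V is open in τ_Q iff π^{-1}(V) ∈ τ.
  V = {}: π^{-1}(V) = ∅ ∈ τ ✓.
  V = {[foxtrot]}: π^{-1}(V) = {foxtrot} ∉ τ ✗.
  V = {[golf=hotel]}: π^{-1}(V) = {golf, hotel} ∉ τ ✗.
  V = {[foxtrot], [golf=hotel]}: π^{-1}(V) = {foxtrot, golf, hotel} ∉ τ ✗.
  V = {[india]}: π^{-1}(V) = {india} ∈ τ ✓.
  V = {[foxtrot], [india]}: π^{-1}(V) = {foxtrot, india} ∈ τ ✓.
  V = {[golf=hotel], [india]}: π^{-1}(V) = {golf, hotel, india} ∈ τ ✓.
  V = {[foxtrot], [golf=hotel], [india]}: π^{-1}(V) = {foxtrot, golf, hotel, india} ∈ τ ✓.
  V = {[juliett]}: π^{-1}(V) = {juliett} ∉ τ ✗.
  V = {[foxtrot], [juliett]}: π^{-1}(V) = {foxtrot, juliett} ∉ τ ✗.
  V = {[golf=hotel], [juliett]}: π^{-1}(V) = {golf, hotel, juliett} ∉ τ ✗.
  V = {[foxtrot], [golf=hotel], [juliett]}: π^{-1}(V) = {foxtrot, golf, hotel, juliett} ∉ τ ✗.
  V = {[india], [juliett]}: π^{-1}(V) = {india, juliett} ∉ τ ✗.
  V = {[foxtrot], [india], [juliett]}: π^{-1}(V) = {foxtrot, india, juliett} ∉ τ ✗.
  V = {[golf=hotel], [india], [juliett]}: π^{-1}(V) = {golf, hotel, india, juliett} ∉ τ ✗.
  V = {[foxtrot], [golf=hotel], [india], [juliett]}: π^{-1}(V) = {foxtrot, golf, hotel, india, juliett} ∈ τ ✓.
Open sets in the quotient: τ_Q = {{}, {[india]}, {[foxtrot], [india]}, {[golf=hotel], [india]}, {[foxtrot], [golf=hotel], [india]}, {[foxtrot], [golf=hotel], [india], [juliett]}} (6 elements).


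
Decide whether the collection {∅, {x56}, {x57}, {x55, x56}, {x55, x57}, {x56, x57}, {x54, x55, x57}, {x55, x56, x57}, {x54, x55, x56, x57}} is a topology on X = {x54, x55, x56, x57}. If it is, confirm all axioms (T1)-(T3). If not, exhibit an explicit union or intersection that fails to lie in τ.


τ is NOT a topology on X.

Axiom (T1): ∅ ∈ τ? Yes; X ∈ τ? Yes.
Axiom (T2/T3): check pairwise unions and intersections of members of τ.
Counterexample for (T3): {x55, x56} ∩ {x55, x57} = {x55} ∉ τ. Therefore τ is NOT a topology.


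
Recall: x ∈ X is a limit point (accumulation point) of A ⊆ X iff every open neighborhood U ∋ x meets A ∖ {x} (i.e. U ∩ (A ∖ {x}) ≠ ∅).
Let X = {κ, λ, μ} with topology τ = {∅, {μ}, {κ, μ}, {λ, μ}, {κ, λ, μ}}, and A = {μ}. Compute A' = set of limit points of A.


A' = {κ, λ}

For each x ∈ X, list the open sets U ∈ τ with x ∈ U, then check whether U ∩ (A ∖ {x}) ≠ ∅ for every such U.
  x = κ: opens ∋ x are {κ, μ}, {κ, λ, μ}; each meets A ∖ {κ}, so x IS a limit point.
  x = λ: opens ∋ x are {λ, μ}, {κ, λ, μ}; each meets A ∖ {λ}, so x IS a limit point.
  x = μ: open {μ} ∋ x has {μ} ∩ (A ∖ {μ}) = ∅, so x is NOT a limit point.
Collecting: A' = {κ, λ}.


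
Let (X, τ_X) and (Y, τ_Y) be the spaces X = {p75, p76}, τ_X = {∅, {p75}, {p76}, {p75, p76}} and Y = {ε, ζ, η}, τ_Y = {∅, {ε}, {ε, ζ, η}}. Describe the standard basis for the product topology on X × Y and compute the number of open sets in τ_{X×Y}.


Basis B = {∅ × ∅, {p75} × {ε}, {p76} × {ε}, {p75, p76} × {ε}, {p75} × {ε, ζ, η}, {p76} × {ε, ζ, η}, {p75, p76} × {ε, ζ, η}}; |τ_{X×Y}| = 9.

Enumerate products U × V with U ∈ τ_X, V ∈ τ_Y (deduplicated):
  ∅ × ∅ = {} (∅)
  {p75} × {ε} = {(p75,ε)}
  {p76} × {ε} = {(p76,ε)}
  {p75, p76} × {ε} = {(p75,ε), (p76,ε)}
  {p75} × {ε, ζ, η} = {(p75,ε), (p75,ζ), (p75,η)}
  {p76} × {ε, ζ, η} = {(p76,ε), (p76,ζ), (p76,η)}
  {p75, p76} × {ε, ζ, η} = {(p75,ε), (p75,ζ), (p75,η), (p76,ε), (p76,ζ), (p76,η)}
These 7 distinct sets form the basis B.
Close under arbitrary unions to get τ_{X×Y}; counting gives |τ_{X×Y}| = 9.


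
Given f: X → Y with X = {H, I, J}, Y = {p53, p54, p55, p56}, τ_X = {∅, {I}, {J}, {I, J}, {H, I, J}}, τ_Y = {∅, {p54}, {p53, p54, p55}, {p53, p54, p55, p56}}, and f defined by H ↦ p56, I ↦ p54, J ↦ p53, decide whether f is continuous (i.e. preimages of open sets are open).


f IS continuous.

Compute f^{-1}(U) for each U ∈ τ_Y:
  U = ∅: f^{-1}(U) = ∅ ∈ τ_X ✓.
  U = {p54}: f^{-1}(U) = {I} ∈ τ_X ✓.
  U = {p53, p54, p55}: f^{-1}(U) = {I, J} ∈ τ_X ✓.
  U = {p53, p54, p55, p56}: f^{-1}(U) = {H, I, J} ∈ τ_X ✓.
Every preimage lies in τ_X, so f IS continuous.


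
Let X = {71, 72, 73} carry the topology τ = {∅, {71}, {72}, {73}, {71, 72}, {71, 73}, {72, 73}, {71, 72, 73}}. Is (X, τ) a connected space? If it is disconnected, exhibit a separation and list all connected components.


(X, τ) is disconnected; components = [{71}, {72}, {73}].

Find clopen sets (U ∈ τ with X ∖ U ∈ τ):
  U = ∅, X ∖ U = {71, 72, 73} — both open, so U is clopen.
  U = {71}, X ∖ U = {72, 73} — both open, so U is clopen.
  U = {72}, X ∖ U = {71, 73} — both open, so U is clopen.
  U = {73}, X ∖ U = {71, 72} — both open, so U is clopen.
  U = {71, 72}, X ∖ U = {73} — both open, so U is clopen.
  U = {71, 73}, X ∖ U = {72} — both open, so U is clopen.
  U = {72, 73}, X ∖ U = {71} — both open, so U is clopen.
  U = {71, 72, 73}, X ∖ U = ∅ — both open, so U is clopen.
Nontrivial clopen(s) exist: e.g. {72}. So (X, τ) is disconnected.
Compute connected components by grouping points that agree on all clopens:
  component: {71}
  component: {72}
  component: {73}


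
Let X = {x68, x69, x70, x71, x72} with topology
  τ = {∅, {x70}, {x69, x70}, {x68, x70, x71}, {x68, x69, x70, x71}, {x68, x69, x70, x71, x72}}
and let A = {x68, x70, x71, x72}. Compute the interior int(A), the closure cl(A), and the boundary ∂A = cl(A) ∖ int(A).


int(A) = {x68, x70, x71}, cl(A) = {x68, x69, x70, x71, x72}, ∂A = {x69, x72}.

Closed sets in (X, τ) are complements of opens:
  closed(X, τ) = {∅, {x72}, {x69, x72}, {x68, x71, x72}, {x68, x69, x71, x72}, {x68, x69, x70, x71, x72}}.
int(A) = ⋃ {U ∈ τ : U ⊆ A}. Opens contained in A: ∅, {x70}, {x68, x70, x71}.
Taking the union of these: int(A) = {x68, x70, x71}.
cl(A) = ⋂ {C closed : A ⊆ C}. Closed sets containing A: {x68, x69, x70, x71, x72}.
Intersecting these: cl(A) = {x68, x69, x70, x71, x72}.
∂A = cl(A) ∖ int(A) = {x68, x69, x70, x71, x72} ∖ {x68, x70, x71} = {x69, x72}.


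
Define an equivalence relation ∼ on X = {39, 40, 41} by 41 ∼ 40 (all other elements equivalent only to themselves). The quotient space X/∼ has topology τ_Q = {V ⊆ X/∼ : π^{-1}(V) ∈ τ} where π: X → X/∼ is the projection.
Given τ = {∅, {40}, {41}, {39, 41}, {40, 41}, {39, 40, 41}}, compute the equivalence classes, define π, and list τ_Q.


X/∼ = {[39], [40=41]}; |τ_Q| = 3.

Equivalence classes: [39], [40=41].
Quotient map π: X → X/∼ sends 39 ↦ [39], 40 ↦ [40=41], 41 ↦ [40=41].
For each subset V ⊆ X/∼, compute π^{-1}(V) ⊆ X and check whether π^{-1}(V) ∈ τ. V is open in τ_Q iff π^{-1}(V) ∈ τ.
  V = {}: π^{-1}(V) = ∅ ∈ τ ✓.
  V = {[39]}: π^{-1}(V) = {39} ∉ τ ✗.
  V = {[40=41]}: π^{-1}(V) = {40, 41} ∈ τ ✓.
  V = {[39], [40=41]}: π^{-1}(V) = {39, 40, 41} ∈ τ ✓.
Open sets in the quotient: τ_Q = {{}, {[40=41]}, {[39], [40=41]}} (3 elements).


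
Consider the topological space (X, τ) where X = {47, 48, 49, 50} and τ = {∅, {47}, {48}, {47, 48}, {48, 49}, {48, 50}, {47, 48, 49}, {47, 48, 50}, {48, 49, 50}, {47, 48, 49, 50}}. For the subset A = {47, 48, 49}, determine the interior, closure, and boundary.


int(A) = {47, 48, 49}, cl(A) = {47, 48, 49, 50}, ∂A = {50}.

Closed sets in (X, τ) are complements of opens:
  closed(X, τ) = {∅, {47}, {49}, {50}, {47, 49}, {47, 50}, {49, 50}, {47, 49, 50}, {48, 49, 50}, {47, 48, 49, 50}}.
int(A) = ⋃ {U ∈ τ : U ⊆ A}. Opens contained in A: ∅, {47}, {48}, {47, 48}, {48, 49}, {47, 48, 49}.
Taking the union of these: int(A) = {47, 48, 49}.
cl(A) = ⋂ {C closed : A ⊆ C}. Closed sets containing A: {47, 48, 49, 50}.
Intersecting these: cl(A) = {47, 48, 49, 50}.
∂A = cl(A) ∖ int(A) = {47, 48, 49, 50} ∖ {47, 48, 49} = {50}.


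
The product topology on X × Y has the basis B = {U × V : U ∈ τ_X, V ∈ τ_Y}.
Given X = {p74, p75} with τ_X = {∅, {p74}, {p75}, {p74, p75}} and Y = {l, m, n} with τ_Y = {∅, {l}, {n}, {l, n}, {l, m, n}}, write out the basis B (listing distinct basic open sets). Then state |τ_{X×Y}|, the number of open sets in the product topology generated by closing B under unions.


Basis B = {∅ × ∅, {p74} × {l}, {p74} × {n}, {p75} × {l}, {p75} × {n}, {p74} × {l, n}, {p74, p75} × {l}, {p74, p75} × {n}, {p75} × {l, n}, {p74} × {l, m, n}, {p75} × {l, m, n}, {p74, p75} × {l, n}, {p74, p75} × {l, m, n}}; |τ_{X×Y}| = 25.

Enumerate products U × V with U ∈ τ_X, V ∈ τ_Y (deduplicated):
  ∅ × ∅ = {} (∅)
  {p74} × {l} = {(p74,l)}
  {p74} × {n} = {(p74,n)}
  {p75} × {l} = {(p75,l)}
  {p75} × {n} = {(p75,n)}
  {p74} × {l, n} = {(p74,l), (p74,n)}
  {p74, p75} × {l} = {(p74,l), (p75,l)}
  {p74, p75} × {n} = {(p74,n), (p75,n)}
  {p75} × {l, n} = {(p75,l), (p75,n)}
  {p74} × {l, m, n} = {(p74,l), (p74,m), (p74,n)}
  {p75} × {l, m, n} = {(p75,l), (p75,m), (p75,n)}
  {p74, p75} × {l, n} = {(p74,l), (p74,n), (p75,l), (p75,n)}
  {p74, p75} × {l, m, n} = {(p74,l), (p74,m), (p74,n), (p75,l), (p75,m), (p75,n)}
These 13 distinct sets form the basis B.
Close under arbitrary unions to get τ_{X×Y}; counting gives |τ_{X×Y}| = 25.


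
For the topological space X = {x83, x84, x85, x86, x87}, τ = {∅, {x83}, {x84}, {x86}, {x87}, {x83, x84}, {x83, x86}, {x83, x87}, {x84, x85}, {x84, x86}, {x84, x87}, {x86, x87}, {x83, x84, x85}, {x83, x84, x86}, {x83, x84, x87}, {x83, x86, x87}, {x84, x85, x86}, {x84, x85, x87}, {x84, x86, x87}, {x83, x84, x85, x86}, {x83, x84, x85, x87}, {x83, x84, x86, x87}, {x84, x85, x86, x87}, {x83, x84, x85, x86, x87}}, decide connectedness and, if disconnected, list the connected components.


(X, τ) is disconnected; components = [{x83}, {x86}, {x87}, {x84, x85}].

Find clopen sets (U ∈ τ with X ∖ U ∈ τ):
  U = ∅, X ∖ U = {x83, x84, x85, x86, x87} — both open, so U is clopen.
  U = {x83}, X ∖ U = {x84, x85, x86, x87} — both open, so U is clopen.
  U = {x86}, X ∖ U = {x83, x84, x85, x87} — both open, so U is clopen.
  U = {x87}, X ∖ U = {x83, x84, x85, x86} — both open, so U is clopen.
  U = {x83, x86}, X ∖ U = {x84, x85, x87} — both open, so U is clopen.
  U = {x83, x87}, X ∖ U = {x84, x85, x86} — both open, so U is clopen.
  U = {x84, x85}, X ∖ U = {x83, x86, x87} — both open, so U is clopen.
  U = {x86, x87}, X ∖ U = {x83, x84, x85} — both open, so U is clopen.
  U = {x83, x84, x85}, X ∖ U = {x86, x87} — both open, so U is clopen.
  U = {x83, x86, x87}, X ∖ U = {x84, x85} — both open, so U is clopen.
  U = {x84, x85, x86}, X ∖ U = {x83, x87} — both open, so U is clopen.
  U = {x84, x85, x87}, X ∖ U = {x83, x86} — both open, so U is clopen.
  U = {x83, x84, x85, x86}, X ∖ U = {x87} — both open, so U is clopen.
  U = {x83, x84, x85, x87}, X ∖ U = {x86} — both open, so U is clopen.
  U = {x84, x85, x86, x87}, X ∖ U = {x83} — both open, so U is clopen.
  U = {x83, x84, x85, x86, x87}, X ∖ U = ∅ — both open, so U is clopen.
Nontrivial clopen(s) exist: e.g. {x86}. So (X, τ) is disconnected.
Compute connected components by grouping points that agree on all clopens:
  component: {x83}
  component: {x86}
  component: {x87}
  component: {x84, x85}


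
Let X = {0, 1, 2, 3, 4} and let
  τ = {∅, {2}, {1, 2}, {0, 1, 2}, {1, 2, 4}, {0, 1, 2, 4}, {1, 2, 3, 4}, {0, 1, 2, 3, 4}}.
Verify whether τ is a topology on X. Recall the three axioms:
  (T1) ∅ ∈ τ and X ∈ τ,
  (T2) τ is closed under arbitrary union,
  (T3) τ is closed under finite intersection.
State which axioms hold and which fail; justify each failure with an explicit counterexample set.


τ IS a topology on X.

Axiom (T1): ∅ ∈ τ? Yes; X ∈ τ? Yes.
Axiom (T2/T3): check pairwise unions and intersections of members of τ.
All pairwise intersections and unions checked — each lies in τ. Therefore τ satisfies (T1), (T2), (T3): it IS a topology on X.


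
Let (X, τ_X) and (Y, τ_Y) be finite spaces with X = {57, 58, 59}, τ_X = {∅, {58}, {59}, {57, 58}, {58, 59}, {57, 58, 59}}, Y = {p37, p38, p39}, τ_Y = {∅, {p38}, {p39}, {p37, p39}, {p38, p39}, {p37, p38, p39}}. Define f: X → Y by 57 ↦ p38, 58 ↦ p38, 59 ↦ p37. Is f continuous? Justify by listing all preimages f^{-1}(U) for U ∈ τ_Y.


f IS continuous.

Compute f^{-1}(U) for each U ∈ τ_Y:
  U = ∅: f^{-1}(U) = ∅ ∈ τ_X ✓.
  U = {p38}: f^{-1}(U) = {57, 58} ∈ τ_X ✓.
  U = {p39}: f^{-1}(U) = ∅ ∈ τ_X ✓.
  U = {p37, p39}: f^{-1}(U) = {59} ∈ τ_X ✓.
  U = {p38, p39}: f^{-1}(U) = {57, 58} ∈ τ_X ✓.
  U = {p37, p38, p39}: f^{-1}(U) = {57, 58, 59} ∈ τ_X ✓.
Every preimage lies in τ_X, so f IS continuous.


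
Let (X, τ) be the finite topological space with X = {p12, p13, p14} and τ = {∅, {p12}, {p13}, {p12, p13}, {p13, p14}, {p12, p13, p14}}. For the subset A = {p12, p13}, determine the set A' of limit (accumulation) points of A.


A' = {p14}

For each x ∈ X, list the open sets U ∈ τ with x ∈ U, then check whether U ∩ (A ∖ {x}) ≠ ∅ for every such U.
  x = p12: open {p12} ∋ x has {p12} ∩ (A ∖ {p12}) = ∅, so x is NOT a limit point.
  x = p13: open {p13} ∋ x has {p13} ∩ (A ∖ {p13}) = ∅, so x is NOT a limit point.
  x = p14: opens ∋ x are {p13, p14}, {p12, p13, p14}; each meets A ∖ {p14}, so x IS a limit point.
Collecting: A' = {p14}.


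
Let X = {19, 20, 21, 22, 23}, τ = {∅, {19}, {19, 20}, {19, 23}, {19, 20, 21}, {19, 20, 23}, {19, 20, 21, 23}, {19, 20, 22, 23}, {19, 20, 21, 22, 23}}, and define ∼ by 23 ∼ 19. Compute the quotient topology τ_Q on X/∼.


X/∼ = {[19=23], [20], [21], [22]}; |τ_Q| = 6.

Equivalence classes: [19=23], [20], [21], [22].
Quotient map π: X → X/∼ sends 19 ↦ [19=23], 20 ↦ [20], 21 ↦ [21], 22 ↦ [22], 23 ↦ [19=23].
For each subset V ⊆ X/∼, compute π^{-1}(V) ⊆ X and check whether π^{-1}(V) ∈ τ. V is open in τ_Q iff π^{-1}(V) ∈ τ.
  V = {}: π^{-1}(V) = ∅ ∈ τ ✓.
  V = {[19=23]}: π^{-1}(V) = {19, 23} ∈ τ ✓.
  V = {[20]}: π^{-1}(V) = {20} ∉ τ ✗.
  V = {[19=23], [20]}: π^{-1}(V) = {19, 20, 23} ∈ τ ✓.
  V = {[21]}: π^{-1}(V) = {21} ∉ τ ✗.
  V = {[19=23], [21]}: π^{-1}(V) = {19, 21, 23} ∉ τ ✗.
  V = {[20], [21]}: π^{-1}(V) = {20, 21} ∉ τ ✗.
  V = {[19=23], [20], [21]}: π^{-1}(V) = {19, 20, 21, 23} ∈ τ ✓.
  V = {[22]}: π^{-1}(V) = {22} ∉ τ ✗.
  V = {[19=23], [22]}: π^{-1}(V) = {19, 22, 23} ∉ τ ✗.
  V = {[20], [22]}: π^{-1}(V) = {20, 22} ∉ τ ✗.
  V = {[19=23], [20], [22]}: π^{-1}(V) = {19, 20, 22, 23} ∈ τ ✓.
  V = {[21], [22]}: π^{-1}(V) = {21, 22} ∉ τ ✗.
  V = {[19=23], [21], [22]}: π^{-1}(V) = {19, 21, 22, 23} ∉ τ ✗.
  V = {[20], [21], [22]}: π^{-1}(V) = {20, 21, 22} ∉ τ ✗.
  V = {[19=23], [20], [21], [22]}: π^{-1}(V) = {19, 20, 21, 22, 23} ∈ τ ✓.
Open sets in the quotient: τ_Q = {{}, {[19=23]}, {[19=23], [20]}, {[19=23], [20], [21]}, {[19=23], [20], [22]}, {[19=23], [20], [21], [22]}} (6 elements).
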